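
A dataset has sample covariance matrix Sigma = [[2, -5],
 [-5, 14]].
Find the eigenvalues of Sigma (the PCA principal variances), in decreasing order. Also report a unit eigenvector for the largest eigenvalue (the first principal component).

Step 1 — characteristic polynomial of 2×2 Sigma:
  det(Sigma - λI) = λ² - trace · λ + det = 0.
  trace = 2 + 14 = 16, det = 2·14 - (-5)² = 3.
Step 2 — discriminant:
  Δ = trace² - 4·det = 256 - 12 = 244.
Step 3 — eigenvalues:
  λ = (trace ± √Δ)/2 = (16 ± 15.6205)/2,
  λ_1 = 15.8102,  λ_2 = 0.1898.

Step 4 — unit eigenvector for λ_1: solve (Sigma - λ_1 I)v = 0. First row:
  (2 - 15.8102)·v_x + (-5)·v_y = 0, i.e. (-13.8102)·v_x + (-5)·v_y = 0,
  so v ∝ (b, λ_1 - a) = (-5, 13.8102); multiply by -1 so the first entry is positive: u = (5, -13.8102).
  ||u|| = √((5)² + (-13.8102)²) = √(215.723) ≈ 14.6875,
  v_1 = u/||u|| ≈ (0.3404, -0.9403) (||v_1|| = 1).

λ_1 = 15.8102,  λ_2 = 0.1898;  v_1 ≈ (0.3404, -0.9403)


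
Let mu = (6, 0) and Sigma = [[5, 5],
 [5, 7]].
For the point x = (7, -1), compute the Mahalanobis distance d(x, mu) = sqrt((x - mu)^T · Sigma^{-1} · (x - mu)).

Step 1 — centre the observation: (x - mu) = (1, -1).

Step 2 — invert Sigma. det(Sigma) = 5·7 - (5)² = 10.
  Sigma^{-1} = (1/det) · [[d, -b], [-b, a]] = [[0.7, -0.5],
 [-0.5, 0.5]].

Step 3 — form the quadratic (x - mu)^T · Sigma^{-1} · (x - mu):
  Sigma^{-1} · (x - mu) = (1.2, -1).
  (x - mu)^T · [Sigma^{-1} · (x - mu)] = (1)·(1.2) + (-1)·(-1) = 2.2.

Step 4 — take square root: d = √(2.2) ≈ 1.4832.

d(x, mu) = √(2.2) ≈ 1.4832


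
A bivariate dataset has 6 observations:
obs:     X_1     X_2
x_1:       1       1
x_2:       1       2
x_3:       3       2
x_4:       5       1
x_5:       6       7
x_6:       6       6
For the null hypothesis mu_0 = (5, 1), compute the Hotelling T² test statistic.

Step 1 — sample mean vector:
  mean(X_1) = (1 + 1 + 3 + 5 + 6 + 6) / 6 = 22/6 = 3.6667
  mean(X_2) = (1 + 2 + 2 + 1 + 7 + 6) / 6 = 19/6 = 3.1667
  x̄ = (3.6667, 3.1667),  deviation x̄ - mu_0 = (3.6667, 3.1667) - (5, 1) = (-1.3333, 2.1667).

Step 2 — sample covariance matrix, S[i,j] = (1/(n-1)) · Σ_k (x_{k,i} - mean_i) · (x_{k,j} - mean_j), divisor n-1 = 5:
  S[X_1,X_1] = ((-2.6667)·(-2.6667) + (-2.6667)·(-2.6667) + (-0.6667)·(-0.6667) + (1.3333)·(1.3333) + (2.3333)·(2.3333) + (2.3333)·(2.3333)) / 5 = 27.3333/5 = 5.4667
  S[X_1,X_2] = ((-2.6667)·(-2.1667) + (-2.6667)·(-1.1667) + (-0.6667)·(-1.1667) + (1.3333)·(-2.1667) + (2.3333)·(3.8333) + (2.3333)·(2.8333)) / 5 = 22.3333/5 = 4.4667
  S[X_2,X_2] = ((-2.1667)·(-2.1667) + (-1.1667)·(-1.1667) + (-1.1667)·(-1.1667) + (-2.1667)·(-2.1667) + (3.8333)·(3.8333) + (2.8333)·(2.8333)) / 5 = 34.8333/5 = 6.9667
  S = [[5.4667, 4.4667],
 [4.4667, 6.9667]].

Step 3 — invert S. det(S) = 5.4667·6.9667 - (4.4667)² = 18.1333.
  S^{-1} = (1/det) · [[d, -b], [-b, a]] = [[0.3842, -0.2463],
 [-0.2463, 0.3015]].

Step 4 — quadratic form (x̄ - mu_0)^T · S^{-1} · (x̄ - mu_0):
  S^{-1} · (x̄ - mu_0) = (-1.046, 0.9816),
  (x̄ - mu_0)^T · [...] = (-1.3333)·(-1.046) + (2.1667)·(0.9816) = 3.5214.

Step 5 — scale by n: T² = 6 · 3.5214 = 21.1287.

T² ≈ 21.1287


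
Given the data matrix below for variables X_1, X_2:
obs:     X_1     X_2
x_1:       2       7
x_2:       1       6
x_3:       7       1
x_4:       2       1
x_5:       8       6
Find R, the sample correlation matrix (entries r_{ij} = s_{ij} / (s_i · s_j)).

Step 1 — column means:
  mean(X_1) = (2 + 1 + 7 + 2 + 8) / 5 = 20/5 = 4
  mean(X_2) = (7 + 6 + 1 + 1 + 6) / 5 = 21/5 = 4.2

Step 2 — sample variances and covariances s[i,j] = (1/(n-1)) · Σ_k (x_{k,i} - mean_i) · (x_{k,j} - mean_j), with n-1 = 4:
  s[X_1,X_1] = ((-2)·(-2) + (-3)·(-3) + (3)·(3) + (-2)·(-2) + (4)·(4)) / 4 = 42/4 = 10.5
  s[X_1,X_2] = ((-2)·(2.8) + (-3)·(1.8) + (3)·(-3.2) + (-2)·(-3.2) + (4)·(1.8)) / 4 = -7/4 = -1.75
  s[X_2,X_2] = ((2.8)·(2.8) + (1.8)·(1.8) + (-3.2)·(-3.2) + (-3.2)·(-3.2) + (1.8)·(1.8)) / 4 = 34.8/4 = 8.7
  Sample standard deviations s_i = √(s[i,i]):
  s(X_1) = √(10.5) = 3.2404
  s(X_2) = √(8.7) = 2.9496

Step 3 — r_{ij} = s_{ij} / (s_i · s_j):
  r[X_1,X_1] = 1 (diagonal).
  r[X_1,X_2] = -1.75 / (3.2404 · 2.9496) = -1.75 / 9.5577 = -0.1831
  r[X_2,X_2] = 1 (diagonal).

R is symmetric with unit diagonal. Assembling:

R = [[1, -0.1831],
 [-0.1831, 1]]


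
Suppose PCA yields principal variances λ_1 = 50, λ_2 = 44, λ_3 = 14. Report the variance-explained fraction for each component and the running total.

Step 1 — total variance = trace(Sigma) = Σ λ_i = 50 + 44 + 14 = 108.

Step 2 — fraction explained by component i = λ_i / Σ λ:
  PC1: 50/108 = 0.463
  PC2: 44/108 = 0.4074
  PC3: 14/108 = 0.1296

Step 3 — cumulative fraction after k components = (λ_1 + ... + λ_k) / Σ λ:
  k = 1: 50/108 = 0.463
  k = 2: (50 + 44)/108 = 94/108 = 0.8704
  k = 3: (50 + 44 + 14)/108 = 108/108 = 1

Summary (fraction, with percent):

explained: PC1 0.463 (46.3%), PC2 0.4074 (40.74%), PC3 0.1296 (12.96%);  cumulative: 0.463, 0.8704, 1


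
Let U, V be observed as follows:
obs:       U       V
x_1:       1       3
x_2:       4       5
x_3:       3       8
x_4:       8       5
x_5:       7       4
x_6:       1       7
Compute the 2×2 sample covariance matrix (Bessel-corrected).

Step 1 — column means:
  mean(U) = (1 + 4 + 3 + 8 + 7 + 1) / 6 = 24/6 = 4
  mean(V) = (3 + 5 + 8 + 5 + 4 + 7) / 6 = 32/6 = 5.3333

Step 2 — sample covariance S[i,j] = (1/(n-1)) · Σ_k (x_{k,i} - mean_i) · (x_{k,j} - mean_j), with n-1 = 5.
  S[U,U] = ((-3)·(-3) + (0)·(0) + (-1)·(-1) + (4)·(4) + (3)·(3) + (-3)·(-3)) / 5 = 44/5 = 8.8
  S[U,V] = ((-3)·(-2.3333) + (0)·(-0.3333) + (-1)·(2.6667) + (4)·(-0.3333) + (3)·(-1.3333) + (-3)·(1.6667)) / 5 = -6/5 = -1.2
  S[V,V] = ((-2.3333)·(-2.3333) + (-0.3333)·(-0.3333) + (2.6667)·(2.6667) + (-0.3333)·(-0.3333) + (-1.3333)·(-1.3333) + (1.6667)·(1.6667)) / 5 = 17.3333/5 = 3.4667

S is symmetric (S[j,i] = S[i,j]). Assembling:

S = [[8.8, -1.2],
 [-1.2, 3.4667]]


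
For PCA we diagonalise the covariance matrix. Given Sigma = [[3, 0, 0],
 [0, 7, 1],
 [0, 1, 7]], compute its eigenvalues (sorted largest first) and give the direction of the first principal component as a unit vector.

Step 1 — characteristic polynomial p(λ) = det(λI - Sigma) = λ³ - tr·λ² + c_1·λ - det, where tr = trace, c_1 = sum of the principal 2×2 minors, det = det(Sigma):
  tr = 3 + 7 + 7 = 17,
  c_1 = (3·7 - (0)²) + (3·7 - (0)²) + (7·7 - (1)²) = 21 + 21 + 48 = 90,
  det = 3·(7·7 - (1)²) - (0)·((0)·7 - (1)·(0)) + (0)·((0)·(1) - 7·(0)) = 3·(48) - (0)·(0) + (0)·(0) = 144.
  So p(λ) = λ³ - 17λ² + 90λ - 144.
Step 2 — look for an integer root (rational root theorem: any rational root is an integer divisor of 144). Testing λ = 3:
  p(3) = 27 - 153 + 270 - 144 = 0  ✓
  Dividing out (λ - 3): p(λ) = (λ - 3)(λ² - 14λ + 48).
Step 3 — remaining eigenvalues from the quadratic λ² - 14λ + 48 = 0:
  Δ = 14² - 4·48 = 196 - 192 = 4,  λ = (14 ± √4)/2 = (14 ± 2)/2 = 8 or 6.
  Sorted: λ_1 = 8,  λ_2 = 6,  λ_3 = 3  (check: sum = 17 = tr ✓).

Step 4 — unit eigenvector for λ_1 = 8: v spans the null space of (Sigma - λ_1 I), whose rows are
  r_1 = (-5, 0, 0),  r_2 = (0, -1, 1),  r_3 = (0, 1, -1).
  v is orthogonal to every row, so take v ∝ r_1 × r_2 = ((0)·(1) - (0)·(-1), (0)·(0) - (-5)·(1), (-5)·(-1) - (0)·(0)) = (0, 5, 5).
  Rescale (divide by 5): u = (0, 1, 1).
  ||u|| = √((0)² + (1)² + (1)²) = √(2) ≈ 1.4142,  v_1 = u/||u|| ≈ (0, 0.7071, 0.7071) (||v_1|| = 1).

λ_1 = 8,  λ_2 = 6,  λ_3 = 3;  v_1 ≈ (0, 0.7071, 0.7071)


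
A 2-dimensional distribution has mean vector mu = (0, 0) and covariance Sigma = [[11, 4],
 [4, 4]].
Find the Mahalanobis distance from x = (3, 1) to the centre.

Step 1 — centre the observation: (x - mu) = (3, 1).

Step 2 — invert Sigma. det(Sigma) = 11·4 - (4)² = 28.
  Sigma^{-1} = (1/det) · [[d, -b], [-b, a]] = [[0.1429, -0.1429],
 [-0.1429, 0.3929]].

Step 3 — form the quadratic (x - mu)^T · Sigma^{-1} · (x - mu):
  Sigma^{-1} · (x - mu) = (0.2857, -0.0357).
  (x - mu)^T · [Sigma^{-1} · (x - mu)] = (3)·(0.2857) + (1)·(-0.0357) = 0.8214.

Step 4 — take square root: d = √(0.8214) ≈ 0.9063.

d(x, mu) = √(0.8214) ≈ 0.9063


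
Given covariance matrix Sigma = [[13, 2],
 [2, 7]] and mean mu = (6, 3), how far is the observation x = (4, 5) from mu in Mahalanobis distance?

Step 1 — centre the observation: (x - mu) = (-2, 2).

Step 2 — invert Sigma. det(Sigma) = 13·7 - (2)² = 87.
  Sigma^{-1} = (1/det) · [[d, -b], [-b, a]] = [[0.0805, -0.023],
 [-0.023, 0.1494]].

Step 3 — form the quadratic (x - mu)^T · Sigma^{-1} · (x - mu):
  Sigma^{-1} · (x - mu) = (-0.2069, 0.3448).
  (x - mu)^T · [Sigma^{-1} · (x - mu)] = (-2)·(-0.2069) + (2)·(0.3448) = 1.1034.

Step 4 — take square root: d = √(1.1034) ≈ 1.0505.

d(x, mu) = √(1.1034) ≈ 1.0505


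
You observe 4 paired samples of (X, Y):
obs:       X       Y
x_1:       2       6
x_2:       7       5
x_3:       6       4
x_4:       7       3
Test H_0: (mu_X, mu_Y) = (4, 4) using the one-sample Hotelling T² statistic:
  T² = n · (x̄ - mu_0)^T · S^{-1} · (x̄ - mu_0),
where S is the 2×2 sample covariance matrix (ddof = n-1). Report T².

Step 1 — sample mean vector:
  mean(X) = (2 + 7 + 6 + 7) / 4 = 22/4 = 5.5
  mean(Y) = (6 + 5 + 4 + 3) / 4 = 18/4 = 4.5
  x̄ = (5.5, 4.5),  deviation x̄ - mu_0 = (5.5, 4.5) - (4, 4) = (1.5, 0.5).

Step 2 — sample covariance matrix, S[i,j] = (1/(n-1)) · Σ_k (x_{k,i} - mean_i) · (x_{k,j} - mean_j), divisor n-1 = 3:
  S[X,X] = ((-3.5)·(-3.5) + (1.5)·(1.5) + (0.5)·(0.5) + (1.5)·(1.5)) / 3 = 17/3 = 5.6667
  S[X,Y] = ((-3.5)·(1.5) + (1.5)·(0.5) + (0.5)·(-0.5) + (1.5)·(-1.5)) / 3 = -7/3 = -2.3333
  S[Y,Y] = ((1.5)·(1.5) + (0.5)·(0.5) + (-0.5)·(-0.5) + (-1.5)·(-1.5)) / 3 = 5/3 = 1.6667
  S = [[5.6667, -2.3333],
 [-2.3333, 1.6667]].

Step 3 — invert S. det(S) = 5.6667·1.6667 - (-2.3333)² = 4.
  S^{-1} = (1/det) · [[d, -b], [-b, a]] = [[0.4167, 0.5833],
 [0.5833, 1.4167]].

Step 4 — quadratic form (x̄ - mu_0)^T · S^{-1} · (x̄ - mu_0):
  S^{-1} · (x̄ - mu_0) = (0.9167, 1.5833),
  (x̄ - mu_0)^T · [...] = (1.5)·(0.9167) + (0.5)·(1.5833) = 2.1667.

Step 5 — scale by n: T² = 4 · 2.1667 = 8.6667.

T² ≈ 8.6667


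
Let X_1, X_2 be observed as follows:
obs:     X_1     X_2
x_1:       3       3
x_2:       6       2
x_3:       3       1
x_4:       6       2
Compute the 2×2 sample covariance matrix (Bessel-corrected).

Step 1 — column means:
  mean(X_1) = (3 + 6 + 3 + 6) / 4 = 18/4 = 4.5
  mean(X_2) = (3 + 2 + 1 + 2) / 4 = 8/4 = 2

Step 2 — sample covariance S[i,j] = (1/(n-1)) · Σ_k (x_{k,i} - mean_i) · (x_{k,j} - mean_j), with n-1 = 3.
  S[X_1,X_1] = ((-1.5)·(-1.5) + (1.5)·(1.5) + (-1.5)·(-1.5) + (1.5)·(1.5)) / 3 = 9/3 = 3
  S[X_1,X_2] = ((-1.5)·(1) + (1.5)·(0) + (-1.5)·(-1) + (1.5)·(0)) / 3 = 0/3 = 0
  S[X_2,X_2] = ((1)·(1) + (0)·(0) + (-1)·(-1) + (0)·(0)) / 3 = 2/3 = 0.6667

S is symmetric (S[j,i] = S[i,j]). Assembling:

S = [[3, 0],
 [0, 0.6667]]


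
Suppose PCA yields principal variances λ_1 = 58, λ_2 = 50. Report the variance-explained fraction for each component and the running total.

Step 1 — total variance = trace(Sigma) = Σ λ_i = 58 + 50 = 108.

Step 2 — fraction explained by component i = λ_i / Σ λ:
  PC1: 58/108 = 0.537
  PC2: 50/108 = 0.463

Step 3 — cumulative fraction after k components = (λ_1 + ... + λ_k) / Σ λ:
  k = 1: 58/108 = 0.537
  k = 2: (58 + 50)/108 = 108/108 = 1

Summary (fraction, with percent):

explained: PC1 0.537 (53.7%), PC2 0.463 (46.3%);  cumulative: 0.537, 1


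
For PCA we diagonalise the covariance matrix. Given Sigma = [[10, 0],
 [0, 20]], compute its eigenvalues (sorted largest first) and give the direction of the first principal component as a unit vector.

Step 1 — characteristic polynomial of 2×2 Sigma:
  det(Sigma - λI) = λ² - trace · λ + det = 0.
  trace = 10 + 20 = 30, det = 10·20 - (0)² = 200.
Step 2 — discriminant:
  Δ = trace² - 4·det = 900 - 800 = 100.
Step 3 — eigenvalues:
  λ = (trace ± √Δ)/2 = (30 ± 10)/2,
  λ_1 = 20,  λ_2 = 10.

Step 4 — unit eigenvector for λ_1: Sigma is diagonal, so its eigenvectors are the coordinate axes. λ_1 = 20 is the diagonal entry on the second coordinate axis, hence
  v_1 = (0, 1) (||v_1|| = 1).

λ_1 = 20,  λ_2 = 10;  v_1 ≈ (0, 1)


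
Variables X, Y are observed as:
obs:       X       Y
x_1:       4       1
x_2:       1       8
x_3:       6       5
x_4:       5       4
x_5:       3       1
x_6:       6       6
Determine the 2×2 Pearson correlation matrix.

Step 1 — column means:
  mean(X) = (4 + 1 + 6 + 5 + 3 + 6) / 6 = 25/6 = 4.1667
  mean(Y) = (1 + 8 + 5 + 4 + 1 + 6) / 6 = 25/6 = 4.1667

Step 2 — sample variances and covariances s[i,j] = (1/(n-1)) · Σ_k (x_{k,i} - mean_i) · (x_{k,j} - mean_j), with n-1 = 5:
  s[X,X] = ((-0.1667)·(-0.1667) + (-3.1667)·(-3.1667) + (1.8333)·(1.8333) + (0.8333)·(0.8333) + (-1.1667)·(-1.1667) + (1.8333)·(1.8333)) / 5 = 18.8333/5 = 3.7667
  s[X,Y] = ((-0.1667)·(-3.1667) + (-3.1667)·(3.8333) + (1.8333)·(0.8333) + (0.8333)·(-0.1667) + (-1.1667)·(-3.1667) + (1.8333)·(1.8333)) / 5 = -3.1667/5 = -0.6333
  s[Y,Y] = ((-3.1667)·(-3.1667) + (3.8333)·(3.8333) + (0.8333)·(0.8333) + (-0.1667)·(-0.1667) + (-3.1667)·(-3.1667) + (1.8333)·(1.8333)) / 5 = 38.8333/5 = 7.7667
  Sample standard deviations s_i = √(s[i,i]):
  s(X) = √(3.7667) = 1.9408
  s(Y) = √(7.7667) = 2.7869

Step 3 — r_{ij} = s_{ij} / (s_i · s_j):
  r[X,X] = 1 (diagonal).
  r[X,Y] = -0.6333 / (1.9408 · 2.7869) = -0.6333 / 5.4087 = -0.1171
  r[Y,Y] = 1 (diagonal).

R is symmetric with unit diagonal. Assembling:

R = [[1, -0.1171],
 [-0.1171, 1]]


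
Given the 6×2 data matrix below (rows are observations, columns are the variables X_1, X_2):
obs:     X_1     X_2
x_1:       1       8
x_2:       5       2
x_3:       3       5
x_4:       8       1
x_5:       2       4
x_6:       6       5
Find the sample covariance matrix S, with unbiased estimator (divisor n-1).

Step 1 — column means:
  mean(X_1) = (1 + 5 + 3 + 8 + 2 + 6) / 6 = 25/6 = 4.1667
  mean(X_2) = (8 + 2 + 5 + 1 + 4 + 5) / 6 = 25/6 = 4.1667

Step 2 — sample covariance S[i,j] = (1/(n-1)) · Σ_k (x_{k,i} - mean_i) · (x_{k,j} - mean_j), with n-1 = 5.
  S[X_1,X_1] = ((-3.1667)·(-3.1667) + (0.8333)·(0.8333) + (-1.1667)·(-1.1667) + (3.8333)·(3.8333) + (-2.1667)·(-2.1667) + (1.8333)·(1.8333)) / 5 = 34.8333/5 = 6.9667
  S[X_1,X_2] = ((-3.1667)·(3.8333) + (0.8333)·(-2.1667) + (-1.1667)·(0.8333) + (3.8333)·(-3.1667) + (-2.1667)·(-0.1667) + (1.8333)·(0.8333)) / 5 = -25.1667/5 = -5.0333
  S[X_2,X_2] = ((3.8333)·(3.8333) + (-2.1667)·(-2.1667) + (0.8333)·(0.8333) + (-3.1667)·(-3.1667) + (-0.1667)·(-0.1667) + (0.8333)·(0.8333)) / 5 = 30.8333/5 = 6.1667

S is symmetric (S[j,i] = S[i,j]). Assembling:

S = [[6.9667, -5.0333],
 [-5.0333, 6.1667]]


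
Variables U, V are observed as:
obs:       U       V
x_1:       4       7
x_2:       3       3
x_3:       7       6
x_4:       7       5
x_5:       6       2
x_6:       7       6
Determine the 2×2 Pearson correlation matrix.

Step 1 — column means:
  mean(U) = (4 + 3 + 7 + 7 + 6 + 7) / 6 = 34/6 = 5.6667
  mean(V) = (7 + 3 + 6 + 5 + 2 + 6) / 6 = 29/6 = 4.8333

Step 2 — sample variances and covariances s[i,j] = (1/(n-1)) · Σ_k (x_{k,i} - mean_i) · (x_{k,j} - mean_j), with n-1 = 5:
  s[U,U] = ((-1.6667)·(-1.6667) + (-2.6667)·(-2.6667) + (1.3333)·(1.3333) + (1.3333)·(1.3333) + (0.3333)·(0.3333) + (1.3333)·(1.3333)) / 5 = 15.3333/5 = 3.0667
  s[U,V] = ((-1.6667)·(2.1667) + (-2.6667)·(-1.8333) + (1.3333)·(1.1667) + (1.3333)·(0.1667) + (0.3333)·(-2.8333) + (1.3333)·(1.1667)) / 5 = 3.6667/5 = 0.7333
  s[V,V] = ((2.1667)·(2.1667) + (-1.8333)·(-1.8333) + (1.1667)·(1.1667) + (0.1667)·(0.1667) + (-2.8333)·(-2.8333) + (1.1667)·(1.1667)) / 5 = 18.8333/5 = 3.7667
  Sample standard deviations s_i = √(s[i,i]):
  s(U) = √(3.0667) = 1.7512
  s(V) = √(3.7667) = 1.9408

Step 3 — r_{ij} = s_{ij} / (s_i · s_j):
  r[U,U] = 1 (diagonal).
  r[U,V] = 0.7333 / (1.7512 · 1.9408) = 0.7333 / 3.3987 = 0.2158
  r[V,V] = 1 (diagonal).

R is symmetric with unit diagonal. Assembling:

R = [[1, 0.2158],
 [0.2158, 1]]


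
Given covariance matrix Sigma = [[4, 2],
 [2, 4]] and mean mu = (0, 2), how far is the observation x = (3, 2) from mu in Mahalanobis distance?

Step 1 — centre the observation: (x - mu) = (3, 0).

Step 2 — invert Sigma. det(Sigma) = 4·4 - (2)² = 12.
  Sigma^{-1} = (1/det) · [[d, -b], [-b, a]] = [[0.3333, -0.1667],
 [-0.1667, 0.3333]].

Step 3 — form the quadratic (x - mu)^T · Sigma^{-1} · (x - mu):
  Sigma^{-1} · (x - mu) = (1, -0.5).
  (x - mu)^T · [Sigma^{-1} · (x - mu)] = (3)·(1) + (0)·(-0.5) = 3.

Step 4 — take square root: d = √(3) ≈ 1.7321.

d(x, mu) = √(3) ≈ 1.7321


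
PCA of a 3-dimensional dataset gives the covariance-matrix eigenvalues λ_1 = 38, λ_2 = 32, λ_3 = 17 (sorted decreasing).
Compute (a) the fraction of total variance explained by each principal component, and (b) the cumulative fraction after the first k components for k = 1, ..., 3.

Step 1 — total variance = trace(Sigma) = Σ λ_i = 38 + 32 + 17 = 87.

Step 2 — fraction explained by component i = λ_i / Σ λ:
  PC1: 38/87 = 0.4368
  PC2: 32/87 = 0.3678
  PC3: 17/87 = 0.1954

Step 3 — cumulative fraction after k components = (λ_1 + ... + λ_k) / Σ λ:
  k = 1: 38/87 = 0.4368
  k = 2: (38 + 32)/87 = 70/87 = 0.8046
  k = 3: (38 + 32 + 17)/87 = 87/87 = 1

Summary (fraction, with percent):

explained: PC1 0.4368 (43.68%), PC2 0.3678 (36.78%), PC3 0.1954 (19.54%);  cumulative: 0.4368, 0.8046, 1


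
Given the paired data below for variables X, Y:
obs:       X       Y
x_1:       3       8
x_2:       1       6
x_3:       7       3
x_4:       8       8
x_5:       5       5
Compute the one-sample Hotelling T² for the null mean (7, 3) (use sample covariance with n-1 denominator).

Step 1 — sample mean vector:
  mean(X) = (3 + 1 + 7 + 8 + 5) / 5 = 24/5 = 4.8
  mean(Y) = (8 + 6 + 3 + 8 + 5) / 5 = 30/5 = 6
  x̄ = (4.8, 6),  deviation x̄ - mu_0 = (4.8, 6) - (7, 3) = (-2.2, 3).

Step 2 — sample covariance matrix, S[i,j] = (1/(n-1)) · Σ_k (x_{k,i} - mean_i) · (x_{k,j} - mean_j), divisor n-1 = 4:
  S[X,X] = ((-1.8)·(-1.8) + (-3.8)·(-3.8) + (2.2)·(2.2) + (3.2)·(3.2) + (0.2)·(0.2)) / 4 = 32.8/4 = 8.2
  S[X,Y] = ((-1.8)·(2) + (-3.8)·(0) + (2.2)·(-3) + (3.2)·(2) + (0.2)·(-1)) / 4 = -4/4 = -1
  S[Y,Y] = ((2)·(2) + (0)·(0) + (-3)·(-3) + (2)·(2) + (-1)·(-1)) / 4 = 18/4 = 4.5
  S = [[8.2, -1],
 [-1, 4.5]].

Step 3 — invert S. det(S) = 8.2·4.5 - (-1)² = 35.9.
  S^{-1} = (1/det) · [[d, -b], [-b, a]] = [[0.1253, 0.0279],
 [0.0279, 0.2284]].

Step 4 — quadratic form (x̄ - mu_0)^T · S^{-1} · (x̄ - mu_0):
  S^{-1} · (x̄ - mu_0) = (-0.1922, 0.624),
  (x̄ - mu_0)^T · [...] = (-2.2)·(-0.1922) + (3)·(0.624) = 2.2947.

Step 5 — scale by n: T² = 5 · 2.2947 = 11.4735.

T² ≈ 11.4735


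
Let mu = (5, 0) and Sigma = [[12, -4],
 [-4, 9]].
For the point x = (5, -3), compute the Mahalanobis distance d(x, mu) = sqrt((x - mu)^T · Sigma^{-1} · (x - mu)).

Step 1 — centre the observation: (x - mu) = (0, -3).

Step 2 — invert Sigma. det(Sigma) = 12·9 - (-4)² = 92.
  Sigma^{-1} = (1/det) · [[d, -b], [-b, a]] = [[0.0978, 0.0435],
 [0.0435, 0.1304]].

Step 3 — form the quadratic (x - mu)^T · Sigma^{-1} · (x - mu):
  Sigma^{-1} · (x - mu) = (-0.1304, -0.3913).
  (x - mu)^T · [Sigma^{-1} · (x - mu)] = (0)·(-0.1304) + (-3)·(-0.3913) = 1.1739.

Step 4 — take square root: d = √(1.1739) ≈ 1.0835.

d(x, mu) = √(1.1739) ≈ 1.0835


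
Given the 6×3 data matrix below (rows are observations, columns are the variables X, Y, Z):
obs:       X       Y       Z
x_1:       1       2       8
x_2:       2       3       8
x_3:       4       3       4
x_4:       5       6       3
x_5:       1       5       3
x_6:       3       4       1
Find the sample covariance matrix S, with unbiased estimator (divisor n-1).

Step 1 — column means:
  mean(X) = (1 + 2 + 4 + 5 + 1 + 3) / 6 = 16/6 = 2.6667
  mean(Y) = (2 + 3 + 3 + 6 + 5 + 4) / 6 = 23/6 = 3.8333
  mean(Z) = (8 + 8 + 4 + 3 + 3 + 1) / 6 = 27/6 = 4.5

Step 2 — sample covariance S[i,j] = (1/(n-1)) · Σ_k (x_{k,i} - mean_i) · (x_{k,j} - mean_j), with n-1 = 5.
  S[X,X] = ((-1.6667)·(-1.6667) + (-0.6667)·(-0.6667) + (1.3333)·(1.3333) + (2.3333)·(2.3333) + (-1.6667)·(-1.6667) + (0.3333)·(0.3333)) / 5 = 13.3333/5 = 2.6667
  S[X,Y] = ((-1.6667)·(-1.8333) + (-0.6667)·(-0.8333) + (1.3333)·(-0.8333) + (2.3333)·(2.1667) + (-1.6667)·(1.1667) + (0.3333)·(0.1667)) / 5 = 5.6667/5 = 1.1333
  S[X,Z] = ((-1.6667)·(3.5) + (-0.6667)·(3.5) + (1.3333)·(-0.5) + (2.3333)·(-1.5) + (-1.6667)·(-1.5) + (0.3333)·(-3.5)) / 5 = -11/5 = -2.2
  S[Y,Y] = ((-1.8333)·(-1.8333) + (-0.8333)·(-0.8333) + (-0.8333)·(-0.8333) + (2.1667)·(2.1667) + (1.1667)·(1.1667) + (0.1667)·(0.1667)) / 5 = 10.8333/5 = 2.1667
  S[Y,Z] = ((-1.8333)·(3.5) + (-0.8333)·(3.5) + (-0.8333)·(-0.5) + (2.1667)·(-1.5) + (1.1667)·(-1.5) + (0.1667)·(-3.5)) / 5 = -14.5/5 = -2.9
  S[Z,Z] = ((3.5)·(3.5) + (3.5)·(3.5) + (-0.5)·(-0.5) + (-1.5)·(-1.5) + (-1.5)·(-1.5) + (-3.5)·(-3.5)) / 5 = 41.5/5 = 8.3

S is symmetric (S[j,i] = S[i,j]). Assembling:

S = [[2.6667, 1.1333, -2.2],
 [1.1333, 2.1667, -2.9],
 [-2.2, -2.9, 8.3]]


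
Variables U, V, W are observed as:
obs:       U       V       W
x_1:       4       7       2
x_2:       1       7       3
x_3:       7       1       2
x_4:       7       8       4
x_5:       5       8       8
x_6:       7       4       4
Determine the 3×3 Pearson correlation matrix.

Step 1 — column means:
  mean(U) = (4 + 1 + 7 + 7 + 5 + 7) / 6 = 31/6 = 5.1667
  mean(V) = (7 + 7 + 1 + 8 + 8 + 4) / 6 = 35/6 = 5.8333
  mean(W) = (2 + 3 + 2 + 4 + 8 + 4) / 6 = 23/6 = 3.8333

Step 2 — sample variances and covariances s[i,j] = (1/(n-1)) · Σ_k (x_{k,i} - mean_i) · (x_{k,j} - mean_j), with n-1 = 5:
  s[U,U] = ((-1.1667)·(-1.1667) + (-4.1667)·(-4.1667) + (1.8333)·(1.8333) + (1.8333)·(1.8333) + (-0.1667)·(-0.1667) + (1.8333)·(1.8333)) / 5 = 28.8333/5 = 5.7667
  s[U,V] = ((-1.1667)·(1.1667) + (-4.1667)·(1.1667) + (1.8333)·(-4.8333) + (1.8333)·(2.1667) + (-0.1667)·(2.1667) + (1.8333)·(-1.8333)) / 5 = -14.8333/5 = -2.9667
  s[U,W] = ((-1.1667)·(-1.8333) + (-4.1667)·(-0.8333) + (1.8333)·(-1.8333) + (1.8333)·(0.1667) + (-0.1667)·(4.1667) + (1.8333)·(0.1667)) / 5 = 2.1667/5 = 0.4333
  s[V,V] = ((1.1667)·(1.1667) + (1.1667)·(1.1667) + (-4.8333)·(-4.8333) + (2.1667)·(2.1667) + (2.1667)·(2.1667) + (-1.8333)·(-1.8333)) / 5 = 38.8333/5 = 7.7667
  s[V,W] = ((1.1667)·(-1.8333) + (1.1667)·(-0.8333) + (-4.8333)·(-1.8333) + (2.1667)·(0.1667) + (2.1667)·(4.1667) + (-1.8333)·(0.1667)) / 5 = 14.8333/5 = 2.9667
  s[W,W] = ((-1.8333)·(-1.8333) + (-0.8333)·(-0.8333) + (-1.8333)·(-1.8333) + (0.1667)·(0.1667) + (4.1667)·(4.1667) + (0.1667)·(0.1667)) / 5 = 24.8333/5 = 4.9667
  Sample standard deviations s_i = √(s[i,i]):
  s(U) = √(5.7667) = 2.4014
  s(V) = √(7.7667) = 2.7869
  s(W) = √(4.9667) = 2.2286

Step 3 — r_{ij} = s_{ij} / (s_i · s_j):
  r[U,U] = 1 (diagonal).
  r[U,V] = -2.9667 / (2.4014 · 2.7869) = -2.9667 / 6.6924 = -0.4433
  r[U,W] = 0.4333 / (2.4014 · 2.2286) = 0.4333 / 5.3517 = 0.081
  r[V,V] = 1 (diagonal).
  r[V,W] = 2.9667 / (2.7869 · 2.2286) = 2.9667 / 6.2108 = 0.4777
  r[W,W] = 1 (diagonal).

R is symmetric with unit diagonal. Assembling:

R = [[1, -0.4433, 0.081],
 [-0.4433, 1, 0.4777],
 [0.081, 0.4777, 1]]


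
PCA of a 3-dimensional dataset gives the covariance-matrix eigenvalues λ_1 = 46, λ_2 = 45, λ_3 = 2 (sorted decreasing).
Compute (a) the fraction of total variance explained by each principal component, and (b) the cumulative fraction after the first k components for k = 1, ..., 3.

Step 1 — total variance = trace(Sigma) = Σ λ_i = 46 + 45 + 2 = 93.

Step 2 — fraction explained by component i = λ_i / Σ λ:
  PC1: 46/93 = 0.4946
  PC2: 45/93 = 0.4839
  PC3: 2/93 = 0.0215

Step 3 — cumulative fraction after k components = (λ_1 + ... + λ_k) / Σ λ:
  k = 1: 46/93 = 0.4946
  k = 2: (46 + 45)/93 = 91/93 = 0.9785
  k = 3: (46 + 45 + 2)/93 = 93/93 = 1

Summary (fraction, with percent):

explained: PC1 0.4946 (49.46%), PC2 0.4839 (48.39%), PC3 0.0215 (2.15%);  cumulative: 0.4946, 0.9785, 1


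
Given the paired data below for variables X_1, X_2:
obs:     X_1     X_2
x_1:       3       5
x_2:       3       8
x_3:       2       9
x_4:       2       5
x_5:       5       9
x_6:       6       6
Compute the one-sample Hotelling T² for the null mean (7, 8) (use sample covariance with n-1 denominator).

Step 1 — sample mean vector:
  mean(X_1) = (3 + 3 + 2 + 2 + 5 + 6) / 6 = 21/6 = 3.5
  mean(X_2) = (5 + 8 + 9 + 5 + 9 + 6) / 6 = 42/6 = 7
  x̄ = (3.5, 7),  deviation x̄ - mu_0 = (3.5, 7) - (7, 8) = (-3.5, -1).

Step 2 — sample covariance matrix, S[i,j] = (1/(n-1)) · Σ_k (x_{k,i} - mean_i) · (x_{k,j} - mean_j), divisor n-1 = 5:
  S[X_1,X_1] = ((-0.5)·(-0.5) + (-0.5)·(-0.5) + (-1.5)·(-1.5) + (-1.5)·(-1.5) + (1.5)·(1.5) + (2.5)·(2.5)) / 5 = 13.5/5 = 2.7
  S[X_1,X_2] = ((-0.5)·(-2) + (-0.5)·(1) + (-1.5)·(2) + (-1.5)·(-2) + (1.5)·(2) + (2.5)·(-1)) / 5 = 1/5 = 0.2
  S[X_2,X_2] = ((-2)·(-2) + (1)·(1) + (2)·(2) + (-2)·(-2) + (2)·(2) + (-1)·(-1)) / 5 = 18/5 = 3.6
  S = [[2.7, 0.2],
 [0.2, 3.6]].

Step 3 — invert S. det(S) = 2.7·3.6 - (0.2)² = 9.68.
  S^{-1} = (1/det) · [[d, -b], [-b, a]] = [[0.3719, -0.0207],
 [-0.0207, 0.2789]].

Step 4 — quadratic form (x̄ - mu_0)^T · S^{-1} · (x̄ - mu_0):
  S^{-1} · (x̄ - mu_0) = (-1.281, -0.2066),
  (x̄ - mu_0)^T · [...] = (-3.5)·(-1.281) + (-1)·(-0.2066) = 4.6901.

Step 5 — scale by n: T² = 6 · 4.6901 = 28.1405.

T² ≈ 28.1405


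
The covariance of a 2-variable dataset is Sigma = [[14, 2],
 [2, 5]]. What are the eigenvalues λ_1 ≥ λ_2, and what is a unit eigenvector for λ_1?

Step 1 — characteristic polynomial of 2×2 Sigma:
  det(Sigma - λI) = λ² - trace · λ + det = 0.
  trace = 14 + 5 = 19, det = 14·5 - (2)² = 66.
Step 2 — discriminant:
  Δ = trace² - 4·det = 361 - 264 = 97.
Step 3 — eigenvalues:
  λ = (trace ± √Δ)/2 = (19 ± 9.8489)/2,
  λ_1 = 14.4244,  λ_2 = 4.5756.

Step 4 — unit eigenvector for λ_1: solve (Sigma - λ_1 I)v = 0. First row:
  (14 - 14.4244)·v_x + (2)·v_y = 0, i.e. (-0.4244)·v_x + (2)·v_y = 0,
  so v ∝ (b, λ_1 - a) = (2, 0.4244) = u.
  ||u|| = √((2)² + (0.4244)²) = √(4.1801) ≈ 2.0445,
  v_1 = u/||u|| ≈ (0.9782, 0.2076) (||v_1|| = 1).

λ_1 = 14.4244,  λ_2 = 4.5756;  v_1 ≈ (0.9782, 0.2076)


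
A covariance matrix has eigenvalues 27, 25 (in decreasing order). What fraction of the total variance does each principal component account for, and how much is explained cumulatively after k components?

Step 1 — total variance = trace(Sigma) = Σ λ_i = 27 + 25 = 52.

Step 2 — fraction explained by component i = λ_i / Σ λ:
  PC1: 27/52 = 0.5192
  PC2: 25/52 = 0.4808

Step 3 — cumulative fraction after k components = (λ_1 + ... + λ_k) / Σ λ:
  k = 1: 27/52 = 0.5192
  k = 2: (27 + 25)/52 = 52/52 = 1

Summary (fraction, with percent):

explained: PC1 0.5192 (51.92%), PC2 0.4808 (48.08%);  cumulative: 0.5192, 1


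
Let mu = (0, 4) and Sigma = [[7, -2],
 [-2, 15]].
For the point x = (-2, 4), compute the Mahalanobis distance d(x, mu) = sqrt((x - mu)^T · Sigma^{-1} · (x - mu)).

Step 1 — centre the observation: (x - mu) = (-2, 0).

Step 2 — invert Sigma. det(Sigma) = 7·15 - (-2)² = 101.
  Sigma^{-1} = (1/det) · [[d, -b], [-b, a]] = [[0.1485, 0.0198],
 [0.0198, 0.0693]].

Step 3 — form the quadratic (x - mu)^T · Sigma^{-1} · (x - mu):
  Sigma^{-1} · (x - mu) = (-0.297, -0.0396).
  (x - mu)^T · [Sigma^{-1} · (x - mu)] = (-2)·(-0.297) + (0)·(-0.0396) = 0.5941.

Step 4 — take square root: d = √(0.5941) ≈ 0.7708.

d(x, mu) = √(0.5941) ≈ 0.7708


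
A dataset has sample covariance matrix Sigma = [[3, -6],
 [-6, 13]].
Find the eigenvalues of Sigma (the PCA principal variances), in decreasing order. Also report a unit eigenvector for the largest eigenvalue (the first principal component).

Step 1 — characteristic polynomial of 2×2 Sigma:
  det(Sigma - λI) = λ² - trace · λ + det = 0.
  trace = 3 + 13 = 16, det = 3·13 - (-6)² = 3.
Step 2 — discriminant:
  Δ = trace² - 4·det = 256 - 12 = 244.
Step 3 — eigenvalues:
  λ = (trace ± √Δ)/2 = (16 ± 15.6205)/2,
  λ_1 = 15.8102,  λ_2 = 0.1898.

Step 4 — unit eigenvector for λ_1: solve (Sigma - λ_1 I)v = 0. First row:
  (3 - 15.8102)·v_x + (-6)·v_y = 0, i.e. (-12.8102)·v_x + (-6)·v_y = 0,
  so v ∝ (b, λ_1 - a) = (-6, 12.8102); multiply by -1 so the first entry is positive: u = (6, -12.8102).
  ||u|| = √((6)² + (-12.8102)²) = √(200.1025) ≈ 14.1458,
  v_1 = u/||u|| ≈ (0.4242, -0.9056) (||v_1|| = 1).

λ_1 = 15.8102,  λ_2 = 0.1898;  v_1 ≈ (0.4242, -0.9056)


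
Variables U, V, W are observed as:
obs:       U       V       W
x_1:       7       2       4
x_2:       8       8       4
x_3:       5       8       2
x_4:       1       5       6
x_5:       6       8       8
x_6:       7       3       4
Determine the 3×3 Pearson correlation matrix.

Step 1 — column means:
  mean(U) = (7 + 8 + 5 + 1 + 6 + 7) / 6 = 34/6 = 5.6667
  mean(V) = (2 + 8 + 8 + 5 + 8 + 3) / 6 = 34/6 = 5.6667
  mean(W) = (4 + 4 + 2 + 6 + 8 + 4) / 6 = 28/6 = 4.6667

Step 2 — sample variances and covariances s[i,j] = (1/(n-1)) · Σ_k (x_{k,i} - mean_i) · (x_{k,j} - mean_j), with n-1 = 5:
  s[U,U] = ((1.3333)·(1.3333) + (2.3333)·(2.3333) + (-0.6667)·(-0.6667) + (-4.6667)·(-4.6667) + (0.3333)·(0.3333) + (1.3333)·(1.3333)) / 5 = 31.3333/5 = 6.2667
  s[U,V] = ((1.3333)·(-3.6667) + (2.3333)·(2.3333) + (-0.6667)·(2.3333) + (-4.6667)·(-0.6667) + (0.3333)·(2.3333) + (1.3333)·(-2.6667)) / 5 = -0.6667/5 = -0.1333
  s[U,W] = ((1.3333)·(-0.6667) + (2.3333)·(-0.6667) + (-0.6667)·(-2.6667) + (-4.6667)·(1.3333) + (0.3333)·(3.3333) + (1.3333)·(-0.6667)) / 5 = -6.6667/5 = -1.3333
  s[V,V] = ((-3.6667)·(-3.6667) + (2.3333)·(2.3333) + (2.3333)·(2.3333) + (-0.6667)·(-0.6667) + (2.3333)·(2.3333) + (-2.6667)·(-2.6667)) / 5 = 37.3333/5 = 7.4667
  s[V,W] = ((-3.6667)·(-0.6667) + (2.3333)·(-0.6667) + (2.3333)·(-2.6667) + (-0.6667)·(1.3333) + (2.3333)·(3.3333) + (-2.6667)·(-0.6667)) / 5 = 3.3333/5 = 0.6667
  s[W,W] = ((-0.6667)·(-0.6667) + (-0.6667)·(-0.6667) + (-2.6667)·(-2.6667) + (1.3333)·(1.3333) + (3.3333)·(3.3333) + (-0.6667)·(-0.6667)) / 5 = 21.3333/5 = 4.2667
  Sample standard deviations s_i = √(s[i,i]):
  s(U) = √(6.2667) = 2.5033
  s(V) = √(7.4667) = 2.7325
  s(W) = √(4.2667) = 2.0656

Step 3 — r_{ij} = s_{ij} / (s_i · s_j):
  r[U,U] = 1 (diagonal).
  r[U,V] = -0.1333 / (2.5033 · 2.7325) = -0.1333 / 6.8404 = -0.0195
  r[U,W] = -1.3333 / (2.5033 · 2.0656) = -1.3333 / 5.1709 = -0.2579
  r[V,V] = 1 (diagonal).
  r[V,W] = 0.6667 / (2.7325 · 2.0656) = 0.6667 / 5.6443 = 0.1181
  r[W,W] = 1 (diagonal).

R is symmetric with unit diagonal. Assembling:

R = [[1, -0.0195, -0.2579],
 [-0.0195, 1, 0.1181],
 [-0.2579, 0.1181, 1]]


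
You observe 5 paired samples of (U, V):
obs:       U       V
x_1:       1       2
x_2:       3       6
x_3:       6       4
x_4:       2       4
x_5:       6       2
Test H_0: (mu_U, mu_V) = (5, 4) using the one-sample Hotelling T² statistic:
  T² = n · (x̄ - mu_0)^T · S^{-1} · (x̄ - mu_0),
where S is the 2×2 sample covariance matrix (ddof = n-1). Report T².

Step 1 — sample mean vector:
  mean(U) = (1 + 3 + 6 + 2 + 6) / 5 = 18/5 = 3.6
  mean(V) = (2 + 6 + 4 + 4 + 2) / 5 = 18/5 = 3.6
  x̄ = (3.6, 3.6),  deviation x̄ - mu_0 = (3.6, 3.6) - (5, 4) = (-1.4, -0.4).

Step 2 — sample covariance matrix, S[i,j] = (1/(n-1)) · Σ_k (x_{k,i} - mean_i) · (x_{k,j} - mean_j), divisor n-1 = 4:
  S[U,U] = ((-2.6)·(-2.6) + (-0.6)·(-0.6) + (2.4)·(2.4) + (-1.6)·(-1.6) + (2.4)·(2.4)) / 4 = 21.2/4 = 5.3
  S[U,V] = ((-2.6)·(-1.6) + (-0.6)·(2.4) + (2.4)·(0.4) + (-1.6)·(0.4) + (2.4)·(-1.6)) / 4 = -0.8/4 = -0.2
  S[V,V] = ((-1.6)·(-1.6) + (2.4)·(2.4) + (0.4)·(0.4) + (0.4)·(0.4) + (-1.6)·(-1.6)) / 4 = 11.2/4 = 2.8
  S = [[5.3, -0.2],
 [-0.2, 2.8]].

Step 3 — invert S. det(S) = 5.3·2.8 - (-0.2)² = 14.8.
  S^{-1} = (1/det) · [[d, -b], [-b, a]] = [[0.1892, 0.0135],
 [0.0135, 0.3581]].

Step 4 — quadratic form (x̄ - mu_0)^T · S^{-1} · (x̄ - mu_0):
  S^{-1} · (x̄ - mu_0) = (-0.2703, -0.1622),
  (x̄ - mu_0)^T · [...] = (-1.4)·(-0.2703) + (-0.4)·(-0.1622) = 0.4432.

Step 5 — scale by n: T² = 5 · 0.4432 = 2.2162.

T² ≈ 2.2162


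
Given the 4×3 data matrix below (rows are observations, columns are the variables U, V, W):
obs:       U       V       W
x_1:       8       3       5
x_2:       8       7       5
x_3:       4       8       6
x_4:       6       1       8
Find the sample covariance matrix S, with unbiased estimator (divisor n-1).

Step 1 — column means:
  mean(U) = (8 + 8 + 4 + 6) / 4 = 26/4 = 6.5
  mean(V) = (3 + 7 + 8 + 1) / 4 = 19/4 = 4.75
  mean(W) = (5 + 5 + 6 + 8) / 4 = 24/4 = 6

Step 2 — sample covariance S[i,j] = (1/(n-1)) · Σ_k (x_{k,i} - mean_i) · (x_{k,j} - mean_j), with n-1 = 3.
  S[U,U] = ((1.5)·(1.5) + (1.5)·(1.5) + (-2.5)·(-2.5) + (-0.5)·(-0.5)) / 3 = 11/3 = 3.6667
  S[U,V] = ((1.5)·(-1.75) + (1.5)·(2.25) + (-2.5)·(3.25) + (-0.5)·(-3.75)) / 3 = -5.5/3 = -1.8333
  S[U,W] = ((1.5)·(-1) + (1.5)·(-1) + (-2.5)·(0) + (-0.5)·(2)) / 3 = -4/3 = -1.3333
  S[V,V] = ((-1.75)·(-1.75) + (2.25)·(2.25) + (3.25)·(3.25) + (-3.75)·(-3.75)) / 3 = 32.75/3 = 10.9167
  S[V,W] = ((-1.75)·(-1) + (2.25)·(-1) + (3.25)·(0) + (-3.75)·(2)) / 3 = -8/3 = -2.6667
  S[W,W] = ((-1)·(-1) + (-1)·(-1) + (0)·(0) + (2)·(2)) / 3 = 6/3 = 2

S is symmetric (S[j,i] = S[i,j]). Assembling:

S = [[3.6667, -1.8333, -1.3333],
 [-1.8333, 10.9167, -2.6667],
 [-1.3333, -2.6667, 2]]


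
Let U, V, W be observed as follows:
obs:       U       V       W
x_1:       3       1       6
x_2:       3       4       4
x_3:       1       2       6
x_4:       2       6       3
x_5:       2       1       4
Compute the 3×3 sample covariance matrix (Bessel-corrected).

Step 1 — column means:
  mean(U) = (3 + 3 + 1 + 2 + 2) / 5 = 11/5 = 2.2
  mean(V) = (1 + 4 + 2 + 6 + 1) / 5 = 14/5 = 2.8
  mean(W) = (6 + 4 + 6 + 3 + 4) / 5 = 23/5 = 4.6

Step 2 — sample covariance S[i,j] = (1/(n-1)) · Σ_k (x_{k,i} - mean_i) · (x_{k,j} - mean_j), with n-1 = 4.
  S[U,U] = ((0.8)·(0.8) + (0.8)·(0.8) + (-1.2)·(-1.2) + (-0.2)·(-0.2) + (-0.2)·(-0.2)) / 4 = 2.8/4 = 0.7
  S[U,V] = ((0.8)·(-1.8) + (0.8)·(1.2) + (-1.2)·(-0.8) + (-0.2)·(3.2) + (-0.2)·(-1.8)) / 4 = 0.2/4 = 0.05
  S[U,W] = ((0.8)·(1.4) + (0.8)·(-0.6) + (-1.2)·(1.4) + (-0.2)·(-1.6) + (-0.2)·(-0.6)) / 4 = -0.6/4 = -0.15
  S[V,V] = ((-1.8)·(-1.8) + (1.2)·(1.2) + (-0.8)·(-0.8) + (3.2)·(3.2) + (-1.8)·(-1.8)) / 4 = 18.8/4 = 4.7
  S[V,W] = ((-1.8)·(1.4) + (1.2)·(-0.6) + (-0.8)·(1.4) + (3.2)·(-1.6) + (-1.8)·(-0.6)) / 4 = -8.4/4 = -2.1
  S[W,W] = ((1.4)·(1.4) + (-0.6)·(-0.6) + (1.4)·(1.4) + (-1.6)·(-1.6) + (-0.6)·(-0.6)) / 4 = 7.2/4 = 1.8

S is symmetric (S[j,i] = S[i,j]). Assembling:

S = [[0.7, 0.05, -0.15],
 [0.05, 4.7, -2.1],
 [-0.15, -2.1, 1.8]]


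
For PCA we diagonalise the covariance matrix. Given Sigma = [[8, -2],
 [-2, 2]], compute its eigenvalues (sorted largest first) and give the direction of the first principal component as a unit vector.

Step 1 — characteristic polynomial of 2×2 Sigma:
  det(Sigma - λI) = λ² - trace · λ + det = 0.
  trace = 8 + 2 = 10, det = 8·2 - (-2)² = 12.
Step 2 — discriminant:
  Δ = trace² - 4·det = 100 - 48 = 52.
Step 3 — eigenvalues:
  λ = (trace ± √Δ)/2 = (10 ± 7.2111)/2,
  λ_1 = 8.6056,  λ_2 = 1.3944.

Step 4 — unit eigenvector for λ_1: solve (Sigma - λ_1 I)v = 0. First row:
  (8 - 8.6056)·v_x + (-2)·v_y = 0, i.e. (-0.6056)·v_x + (-2)·v_y = 0,
  so v ∝ (b, λ_1 - a) = (-2, 0.6056); multiply by -1 so the first entry is positive: u = (2, -0.6056).
  ||u|| = √((2)² + (-0.6056)²) = √(4.3667) ≈ 2.0897,
  v_1 = u/||u|| ≈ (0.9571, -0.2898) (||v_1|| = 1).

λ_1 = 8.6056,  λ_2 = 1.3944;  v_1 ≈ (0.9571, -0.2898)


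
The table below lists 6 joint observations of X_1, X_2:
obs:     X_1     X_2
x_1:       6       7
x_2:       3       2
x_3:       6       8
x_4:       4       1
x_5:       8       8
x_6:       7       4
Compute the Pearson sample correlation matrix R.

Step 1 — column means:
  mean(X_1) = (6 + 3 + 6 + 4 + 8 + 7) / 6 = 34/6 = 5.6667
  mean(X_2) = (7 + 2 + 8 + 1 + 8 + 4) / 6 = 30/6 = 5

Step 2 — sample variances and covariances s[i,j] = (1/(n-1)) · Σ_k (x_{k,i} - mean_i) · (x_{k,j} - mean_j), with n-1 = 5:
  s[X_1,X_1] = ((0.3333)·(0.3333) + (-2.6667)·(-2.6667) + (0.3333)·(0.3333) + (-1.6667)·(-1.6667) + (2.3333)·(2.3333) + (1.3333)·(1.3333)) / 5 = 17.3333/5 = 3.4667
  s[X_1,X_2] = ((0.3333)·(2) + (-2.6667)·(-3) + (0.3333)·(3) + (-1.6667)·(-4) + (2.3333)·(3) + (1.3333)·(-1)) / 5 = 22/5 = 4.4
  s[X_2,X_2] = ((2)·(2) + (-3)·(-3) + (3)·(3) + (-4)·(-4) + (3)·(3) + (-1)·(-1)) / 5 = 48/5 = 9.6
  Sample standard deviations s_i = √(s[i,i]):
  s(X_1) = √(3.4667) = 1.8619
  s(X_2) = √(9.6) = 3.0984

Step 3 — r_{ij} = s_{ij} / (s_i · s_j):
  r[X_1,X_1] = 1 (diagonal).
  r[X_1,X_2] = 4.4 / (1.8619 · 3.0984) = 4.4 / 5.7689 = 0.7627
  r[X_2,X_2] = 1 (diagonal).

R is symmetric with unit diagonal. Assembling:

R = [[1, 0.7627],
 [0.7627, 1]]


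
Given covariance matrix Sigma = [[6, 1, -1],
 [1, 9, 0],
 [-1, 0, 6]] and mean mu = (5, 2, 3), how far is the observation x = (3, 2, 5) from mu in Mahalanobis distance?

Step 1 — centre the observation: (x - mu) = (-2, 0, 2).

Step 2 — invert Sigma (cofactor / det for 3×3, or solve directly):
  Sigma^{-1} = [[0.1748, -0.0194, 0.0291],
 [-0.0194, 0.1133, -0.0032],
 [0.0291, -0.0032, 0.1715]].

Step 3 — form the quadratic (x - mu)^T · Sigma^{-1} · (x - mu):
  Sigma^{-1} · (x - mu) = (-0.2913, 0.0324, 0.2848).
  (x - mu)^T · [Sigma^{-1} · (x - mu)] = (-2)·(-0.2913) + (0)·(0.0324) + (2)·(0.2848) = 1.1521.

Step 4 — take square root: d = √(1.1521) ≈ 1.0734.

d(x, mu) = √(1.1521) ≈ 1.0734


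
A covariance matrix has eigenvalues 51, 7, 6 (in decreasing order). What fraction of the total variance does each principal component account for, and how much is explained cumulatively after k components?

Step 1 — total variance = trace(Sigma) = Σ λ_i = 51 + 7 + 6 = 64.

Step 2 — fraction explained by component i = λ_i / Σ λ:
  PC1: 51/64 = 0.7969
  PC2: 7/64 = 0.1094
  PC3: 6/64 = 0.0938

Step 3 — cumulative fraction after k components = (λ_1 + ... + λ_k) / Σ λ:
  k = 1: 51/64 = 0.7969
  k = 2: (51 + 7)/64 = 58/64 = 0.9062
  k = 3: (51 + 7 + 6)/64 = 64/64 = 1

Summary (fraction, with percent):

explained: PC1 0.7969 (79.69%), PC2 0.1094 (10.94%), PC3 0.0938 (9.38%);  cumulative: 0.7969, 0.9062, 1


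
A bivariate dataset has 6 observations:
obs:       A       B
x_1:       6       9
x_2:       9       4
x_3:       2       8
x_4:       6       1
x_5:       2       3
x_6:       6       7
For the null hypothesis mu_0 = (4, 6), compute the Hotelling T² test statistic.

Step 1 — sample mean vector:
  mean(A) = (6 + 9 + 2 + 6 + 2 + 6) / 6 = 31/6 = 5.1667
  mean(B) = (9 + 4 + 8 + 1 + 3 + 7) / 6 = 32/6 = 5.3333
  x̄ = (5.1667, 5.3333),  deviation x̄ - mu_0 = (5.1667, 5.3333) - (4, 6) = (1.1667, -0.6667).

Step 2 — sample covariance matrix, S[i,j] = (1/(n-1)) · Σ_k (x_{k,i} - mean_i) · (x_{k,j} - mean_j), divisor n-1 = 5:
  S[A,A] = ((0.8333)·(0.8333) + (3.8333)·(3.8333) + (-3.1667)·(-3.1667) + (0.8333)·(0.8333) + (-3.1667)·(-3.1667) + (0.8333)·(0.8333)) / 5 = 36.8333/5 = 7.3667
  S[A,B] = ((0.8333)·(3.6667) + (3.8333)·(-1.3333) + (-3.1667)·(2.6667) + (0.8333)·(-4.3333) + (-3.1667)·(-2.3333) + (0.8333)·(1.6667)) / 5 = -5.3333/5 = -1.0667
  S[B,B] = ((3.6667)·(3.6667) + (-1.3333)·(-1.3333) + (2.6667)·(2.6667) + (-4.3333)·(-4.3333) + (-2.3333)·(-2.3333) + (1.6667)·(1.6667)) / 5 = 49.3333/5 = 9.8667
  S = [[7.3667, -1.0667],
 [-1.0667, 9.8667]].

Step 3 — invert S. det(S) = 7.3667·9.8667 - (-1.0667)² = 71.5467.
  S^{-1} = (1/det) · [[d, -b], [-b, a]] = [[0.1379, 0.0149],
 [0.0149, 0.103]].

Step 4 — quadratic form (x̄ - mu_0)^T · S^{-1} · (x̄ - mu_0):
  S^{-1} · (x̄ - mu_0) = (0.151, -0.0512),
  (x̄ - mu_0)^T · [...] = (1.1667)·(0.151) + (-0.6667)·(-0.0512) = 0.2103.

Step 5 — scale by n: T² = 6 · 0.2103 = 1.2616.

T² ≈ 1.2616
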